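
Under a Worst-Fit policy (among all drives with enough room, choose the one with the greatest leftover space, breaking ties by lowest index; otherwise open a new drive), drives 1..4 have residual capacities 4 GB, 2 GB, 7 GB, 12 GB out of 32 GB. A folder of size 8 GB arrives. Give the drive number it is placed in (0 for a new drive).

4

Drives with room: drive 4 (12 GB).
Most room is drive 4 with 12 GB free.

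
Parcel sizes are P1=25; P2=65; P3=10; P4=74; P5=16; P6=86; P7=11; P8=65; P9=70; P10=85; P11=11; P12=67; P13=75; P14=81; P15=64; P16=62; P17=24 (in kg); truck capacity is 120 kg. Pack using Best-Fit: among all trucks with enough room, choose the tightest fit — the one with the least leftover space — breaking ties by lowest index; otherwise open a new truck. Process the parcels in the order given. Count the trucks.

11 trucks

truck 1: place P1 (25 kg), 95 kg left
truck 1: place P2 (65 kg), 30 kg left
truck 1: place P3 (10 kg), 20 kg left
truck 2: place P4 (74 kg), 46 kg left
truck 1: place P5 (16 kg), 4 kg left
truck 3: place P6 (86 kg), 34 kg left
truck 3: place P7 (11 kg), 23 kg left
truck 4: place P8 (65 kg), 55 kg left
truck 5: place P9 (70 kg), 50 kg left
truck 6: place P10 (85 kg), 35 kg left
truck 3: place P11 (11 kg), 12 kg left
truck 7: place P12 (67 kg), 53 kg left
truck 8: place P13 (75 kg), 45 kg left
truck 9: place P14 (81 kg), 39 kg left
truck 10: place P15 (64 kg), 56 kg left
truck 11: place P16 (62 kg), 58 kg left
truck 6: place P17 (24 kg), 11 kg left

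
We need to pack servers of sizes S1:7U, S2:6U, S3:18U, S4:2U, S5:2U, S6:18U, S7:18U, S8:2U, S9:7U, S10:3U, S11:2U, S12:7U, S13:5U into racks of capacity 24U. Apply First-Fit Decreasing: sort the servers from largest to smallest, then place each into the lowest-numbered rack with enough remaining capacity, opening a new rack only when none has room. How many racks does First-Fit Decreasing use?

Sorted descending: 18, 18, 18, 7, 7, 7, 6, 5, 3, 2, 2, 2, 2.
rack 1: place 18U, 6U left
rack 2: place 18U, 6U left
rack 3: place 18U, 6U left
rack 4: place 7U, 17U left
rack 4: place 7U, 10U left
rack 4: place 7U, 3U left
rack 1: place 6U, 0U left
rack 2: place 5U, 1U left
rack 3: place 3U, 3U left
rack 3: place 2U, 1U left
rack 4: place 2U, 1U left
rack 5: place 2U, 22U left
rack 5: place 2U, 20U left

5 racks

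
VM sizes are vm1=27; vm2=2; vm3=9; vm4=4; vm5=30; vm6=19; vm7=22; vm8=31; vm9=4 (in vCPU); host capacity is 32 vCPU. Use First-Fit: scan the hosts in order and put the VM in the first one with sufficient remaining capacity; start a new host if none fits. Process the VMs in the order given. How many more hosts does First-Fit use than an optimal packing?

First-Fit: [27,2] [9,4,19] [30] [22,4] [31] → 5 hosts.
Total size 148 vCPU; any packing needs at least ⌈148/32⌉ = 5 hosts.
So 5 is already optimal.

0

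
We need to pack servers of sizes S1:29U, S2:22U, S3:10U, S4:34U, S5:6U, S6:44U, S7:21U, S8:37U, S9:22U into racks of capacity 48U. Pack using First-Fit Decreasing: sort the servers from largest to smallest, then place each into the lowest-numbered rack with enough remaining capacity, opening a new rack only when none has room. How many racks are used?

6

Sorted descending: 44, 37, 34, 29, 22, 22, 21, 10, 6.
Put 44U in rack 1; 4U remain.
Put 37U in rack 2; 11U remain.
Put 34U in rack 3; 14U remain.
Put 29U in rack 4; 19U remain.
Put 22U in rack 5; 26U remain.
Put 22U in rack 5; 4U remain.
Put 21U in rack 6; 27U remain.
Put 10U in rack 2; 1U remain.
Put 6U in rack 3; 8U remain.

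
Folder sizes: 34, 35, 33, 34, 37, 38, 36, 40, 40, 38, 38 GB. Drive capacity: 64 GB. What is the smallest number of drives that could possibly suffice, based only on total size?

Total size = 34 + 35 + 33 + 34 + 37 + 38 + 36 + 40 + 40 + 38 + 38 = 403 GB.
⌈403 / 64⌉ = 7.

7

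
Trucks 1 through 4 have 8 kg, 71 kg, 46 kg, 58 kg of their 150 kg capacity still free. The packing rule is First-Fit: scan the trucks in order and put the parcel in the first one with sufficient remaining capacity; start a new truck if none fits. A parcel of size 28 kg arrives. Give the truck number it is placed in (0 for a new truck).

2

Trucks with room: truck 2 (71 kg), truck 3 (46 kg), truck 4 (58 kg).
The first with room is truck 2.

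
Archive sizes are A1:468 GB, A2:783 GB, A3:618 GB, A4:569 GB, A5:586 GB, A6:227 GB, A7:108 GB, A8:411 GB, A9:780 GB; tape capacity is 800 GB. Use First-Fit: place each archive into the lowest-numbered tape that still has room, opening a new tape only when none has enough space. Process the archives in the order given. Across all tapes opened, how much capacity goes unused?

tape 1: place A1 (468 GB), 332 GB left
tape 2: place A2 (783 GB), 17 GB left
tape 3: place A3 (618 GB), 182 GB left
tape 4: place A4 (569 GB), 231 GB left
tape 5: place A5 (586 GB), 214 GB left
tape 1: place A6 (227 GB), 105 GB left
tape 3: place A7 (108 GB), 74 GB left
tape 6: place A8 (411 GB), 389 GB left
tape 7: place A9 (780 GB), 20 GB left
7 tapes × 800 GB = 5600 GB; used 4550 GB; unused 1050 GB.

1050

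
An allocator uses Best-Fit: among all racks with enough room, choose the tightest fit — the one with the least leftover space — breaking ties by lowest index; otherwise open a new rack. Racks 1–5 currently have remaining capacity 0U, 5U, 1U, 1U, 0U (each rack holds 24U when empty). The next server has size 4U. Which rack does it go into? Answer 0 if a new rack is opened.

Racks with room: rack 2 (5U).
Tightest fit is rack 2 with 5U free.

2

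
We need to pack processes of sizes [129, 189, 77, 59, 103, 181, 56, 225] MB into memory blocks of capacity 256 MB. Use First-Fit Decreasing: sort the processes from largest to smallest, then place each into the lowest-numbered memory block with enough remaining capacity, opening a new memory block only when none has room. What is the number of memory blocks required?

5

Sorted descending: 225, 189, 181, 129, 103, 77, 59, 56.
memory block 1: place 225 MB, 31 MB left
memory block 2: place 189 MB, 67 MB left
memory block 3: place 181 MB, 75 MB left
memory block 4: place 129 MB, 127 MB left
memory block 4: place 103 MB, 24 MB left
memory block 5: place 77 MB, 179 MB left
memory block 2: place 59 MB, 8 MB left
memory block 3: place 56 MB, 19 MB left
Final memory blocks: [225] [189,59] [181,56] [129,103] [77].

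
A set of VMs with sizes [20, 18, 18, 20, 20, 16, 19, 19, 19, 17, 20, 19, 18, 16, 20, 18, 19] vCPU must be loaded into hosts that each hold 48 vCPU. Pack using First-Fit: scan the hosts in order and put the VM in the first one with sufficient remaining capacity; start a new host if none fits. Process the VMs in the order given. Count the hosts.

Put 20 vCPU in host 1; 28 vCPU remain.
Put 18 vCPU in host 1; 10 vCPU remain.
Put 18 vCPU in host 2; 30 vCPU remain.
Put 20 vCPU in host 2; 10 vCPU remain.
Put 20 vCPU in host 3; 28 vCPU remain.
Put 16 vCPU in host 3; 12 vCPU remain.
Put 19 vCPU in host 4; 29 vCPU remain.
Put 19 vCPU in host 4; 10 vCPU remain.
Put 19 vCPU in host 5; 29 vCPU remain.
Put 17 vCPU in host 5; 12 vCPU remain.
Put 20 vCPU in host 6; 28 vCPU remain.
Put 19 vCPU in host 6; 9 vCPU remain.
Put 18 vCPU in host 7; 30 vCPU remain.
Put 16 vCPU in host 7; 14 vCPU remain.
Put 20 vCPU in host 8; 28 vCPU remain.
Put 18 vCPU in host 8; 10 vCPU remain.
Put 19 vCPU in host 9; 29 vCPU remain.
Final hosts: [20,18] [18,20] [20,16] [19,19] [19,17] [20,19] [18,16] [20,18] [19].

9 hosts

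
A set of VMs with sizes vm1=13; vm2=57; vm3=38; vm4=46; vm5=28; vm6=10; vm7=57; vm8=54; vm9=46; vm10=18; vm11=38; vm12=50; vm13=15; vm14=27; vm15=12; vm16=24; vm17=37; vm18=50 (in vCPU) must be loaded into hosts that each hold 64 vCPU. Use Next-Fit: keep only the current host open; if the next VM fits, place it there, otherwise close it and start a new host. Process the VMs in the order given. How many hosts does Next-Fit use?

Put vm1 (13 vCPU) in host 1; 51 vCPU remain.
Put vm2 (57 vCPU) in host 2; 7 vCPU remain.
Put vm3 (38 vCPU) in host 3; 26 vCPU remain.
Put vm4 (46 vCPU) in host 4; 18 vCPU remain.
Put vm5 (28 vCPU) in host 5; 36 vCPU remain.
Put vm6 (10 vCPU) in host 5; 26 vCPU remain.
Put vm7 (57 vCPU) in host 6; 7 vCPU remain.
Put vm8 (54 vCPU) in host 7; 10 vCPU remain.
Put vm9 (46 vCPU) in host 8; 18 vCPU remain.
Put vm10 (18 vCPU) in host 8; 0 vCPU remain.
Put vm11 (38 vCPU) in host 9; 26 vCPU remain.
Put vm12 (50 vCPU) in host 10; 14 vCPU remain.
Put vm13 (15 vCPU) in host 11; 49 vCPU remain.
Put vm14 (27 vCPU) in host 11; 22 vCPU remain.
Put vm15 (12 vCPU) in host 11; 10 vCPU remain.
Put vm16 (24 vCPU) in host 12; 40 vCPU remain.
Put vm17 (37 vCPU) in host 12; 3 vCPU remain.
Put vm18 (50 vCPU) in host 13; 14 vCPU remain.
Final hosts: [13] [57] [38] [46] [28,10] [57] [54] [46,18] [38] [50] [15,27,12] [24,37] [50].

13 hosts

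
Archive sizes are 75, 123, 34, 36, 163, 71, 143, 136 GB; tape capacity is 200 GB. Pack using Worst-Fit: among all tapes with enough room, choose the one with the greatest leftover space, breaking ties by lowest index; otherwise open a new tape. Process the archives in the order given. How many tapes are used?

5

tape 1: place 75 GB, 125 GB left
tape 1: place 123 GB, 2 GB left
tape 2: place 34 GB, 166 GB left
tape 2: place 36 GB, 130 GB left
tape 3: place 163 GB, 37 GB left
tape 2: place 71 GB, 59 GB left
tape 4: place 143 GB, 57 GB left
tape 5: place 136 GB, 64 GB left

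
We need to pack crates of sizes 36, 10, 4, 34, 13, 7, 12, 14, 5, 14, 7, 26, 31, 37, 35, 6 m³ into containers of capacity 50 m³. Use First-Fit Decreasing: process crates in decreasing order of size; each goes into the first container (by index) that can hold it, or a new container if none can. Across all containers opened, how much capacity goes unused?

Sorted descending: 37, 36, 35, 34, 31, 26, 14, 14, 13, 12, 10, 7, 7, 6, 5, 4.
Put 37 m³ in container 1; 13 m³ remain.
Put 36 m³ in container 2; 14 m³ remain.
Put 35 m³ in container 3; 15 m³ remain.
Put 34 m³ in container 4; 16 m³ remain.
Put 31 m³ in container 5; 19 m³ remain.
Put 26 m³ in container 6; 24 m³ remain.
Put 14 m³ in container 2; 0 m³ remain.
Put 14 m³ in container 3; 1 m³ remain.
Put 13 m³ in container 1; 0 m³ remain.
Put 12 m³ in container 4; 4 m³ remain.
Put 10 m³ in container 5; 9 m³ remain.
Put 7 m³ in container 5; 2 m³ remain.
Put 7 m³ in container 6; 17 m³ remain.
Put 6 m³ in container 6; 11 m³ remain.
Put 5 m³ in container 6; 6 m³ remain.
Put 4 m³ in container 4; 0 m³ remain.
6 containers × 50 m³ = 300 m³; used 291 m³; unused 9 m³.

9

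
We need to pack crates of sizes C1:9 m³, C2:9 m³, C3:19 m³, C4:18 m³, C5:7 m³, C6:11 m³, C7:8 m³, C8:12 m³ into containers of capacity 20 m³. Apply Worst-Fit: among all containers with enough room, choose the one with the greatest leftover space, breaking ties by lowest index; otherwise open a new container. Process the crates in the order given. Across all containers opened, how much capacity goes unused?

7

Put C1 (9 m³) in container 1; 11 m³ remain.
Put C2 (9 m³) in container 1; 2 m³ remain.
Put C3 (19 m³) in container 2; 1 m³ remain.
Put C4 (18 m³) in container 3; 2 m³ remain.
Put C5 (7 m³) in container 4; 13 m³ remain.
Put C6 (11 m³) in container 4; 2 m³ remain.
Put C7 (8 m³) in container 5; 12 m³ remain.
Put C8 (12 m³) in container 5; 0 m³ remain.
5 containers × 20 m³ = 100 m³; used 93 m³; unused 7 m³.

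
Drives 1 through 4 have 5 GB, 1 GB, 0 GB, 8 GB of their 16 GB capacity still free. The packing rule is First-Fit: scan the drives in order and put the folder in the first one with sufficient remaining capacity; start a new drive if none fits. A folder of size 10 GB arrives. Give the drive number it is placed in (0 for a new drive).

No drive has ≥ 10 GB free, so a new drive is opened.

0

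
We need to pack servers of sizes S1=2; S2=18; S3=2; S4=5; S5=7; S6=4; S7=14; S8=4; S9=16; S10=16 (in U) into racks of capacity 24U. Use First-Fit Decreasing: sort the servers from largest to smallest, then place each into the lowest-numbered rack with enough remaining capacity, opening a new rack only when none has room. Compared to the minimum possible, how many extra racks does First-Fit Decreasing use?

0

First-Fit Decreasing: [18,5] [16,7] [16,4,4] [14,2,2] → 4 racks.
Total size 88U; any packing needs at least ⌈88/24⌉ = 4 racks.
So 4 is already optimal.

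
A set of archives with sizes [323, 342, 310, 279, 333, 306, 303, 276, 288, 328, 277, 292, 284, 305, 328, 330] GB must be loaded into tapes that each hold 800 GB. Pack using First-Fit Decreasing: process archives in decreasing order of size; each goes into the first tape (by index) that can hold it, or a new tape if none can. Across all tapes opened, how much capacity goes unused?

1496

Sorted descending: 342, 333, 330, 328, 328, 323, 310, 306, 305, 303, 292, 288, 284, 279, 277, 276.
Put 342 GB in tape 1; 458 GB remain.
Put 333 GB in tape 1; 125 GB remain.
Put 330 GB in tape 2; 470 GB remain.
Put 328 GB in tape 2; 142 GB remain.
Put 328 GB in tape 3; 472 GB remain.
Put 323 GB in tape 3; 149 GB remain.
Put 310 GB in tape 4; 490 GB remain.
Put 306 GB in tape 4; 184 GB remain.
Put 305 GB in tape 5; 495 GB remain.
Put 303 GB in tape 5; 192 GB remain.
Put 292 GB in tape 6; 508 GB remain.
Put 288 GB in tape 6; 220 GB remain.
Put 284 GB in tape 7; 516 GB remain.
Put 279 GB in tape 7; 237 GB remain.
Put 277 GB in tape 8; 523 GB remain.
Put 276 GB in tape 8; 247 GB remain.
8 tapes × 800 GB = 6400 GB; used 4904 GB; unused 1496 GB.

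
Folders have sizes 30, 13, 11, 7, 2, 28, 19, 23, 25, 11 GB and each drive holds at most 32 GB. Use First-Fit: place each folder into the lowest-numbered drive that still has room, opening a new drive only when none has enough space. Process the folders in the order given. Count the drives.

6 drives

drive 1: place 30 GB, 2 GB left
drive 2: place 13 GB, 19 GB left
drive 2: place 11 GB, 8 GB left
drive 2: place 7 GB, 1 GB left
drive 1: place 2 GB, 0 GB left
drive 3: place 28 GB, 4 GB left
drive 4: place 19 GB, 13 GB left
drive 5: place 23 GB, 9 GB left
drive 6: place 25 GB, 7 GB left
drive 4: place 11 GB, 2 GB left
Final drives: [30,2] [13,11,7] [28] [19,11] [23] [25].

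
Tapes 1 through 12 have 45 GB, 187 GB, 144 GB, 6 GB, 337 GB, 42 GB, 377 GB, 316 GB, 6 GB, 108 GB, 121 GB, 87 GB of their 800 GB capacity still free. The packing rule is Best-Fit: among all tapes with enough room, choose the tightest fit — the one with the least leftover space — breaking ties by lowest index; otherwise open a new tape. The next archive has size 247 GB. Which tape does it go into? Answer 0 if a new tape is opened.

8

Tapes with room: tape 5 (337 GB), tape 7 (377 GB), tape 8 (316 GB).
Tightest fit is tape 8 with 316 GB free.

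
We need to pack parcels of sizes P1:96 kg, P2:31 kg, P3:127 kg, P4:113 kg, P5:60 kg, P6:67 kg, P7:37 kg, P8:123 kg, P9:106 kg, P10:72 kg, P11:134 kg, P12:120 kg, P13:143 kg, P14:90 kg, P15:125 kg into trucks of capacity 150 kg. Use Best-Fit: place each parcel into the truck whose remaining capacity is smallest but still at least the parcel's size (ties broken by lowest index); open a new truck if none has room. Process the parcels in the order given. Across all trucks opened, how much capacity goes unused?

356

truck 1: place P1 (96 kg), 54 kg left
truck 1: place P2 (31 kg), 23 kg left
truck 2: place P3 (127 kg), 23 kg left
truck 3: place P4 (113 kg), 37 kg left
truck 4: place P5 (60 kg), 90 kg left
truck 4: place P6 (67 kg), 23 kg left
truck 3: place P7 (37 kg), 0 kg left
truck 5: place P8 (123 kg), 27 kg left
truck 6: place P9 (106 kg), 44 kg left
truck 7: place P10 (72 kg), 78 kg left
truck 8: place P11 (134 kg), 16 kg left
truck 9: place P12 (120 kg), 30 kg left
truck 10: place P13 (143 kg), 7 kg left
truck 11: place P14 (90 kg), 60 kg left
truck 12: place P15 (125 kg), 25 kg left
12 trucks × 150 kg = 1800 kg; used 1444 kg; unused 356 kg.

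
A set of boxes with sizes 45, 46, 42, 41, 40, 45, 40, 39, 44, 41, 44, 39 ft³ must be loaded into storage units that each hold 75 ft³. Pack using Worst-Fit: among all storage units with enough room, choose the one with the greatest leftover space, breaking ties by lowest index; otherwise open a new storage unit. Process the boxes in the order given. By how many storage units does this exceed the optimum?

0

Worst-Fit: [45] [46] [42] [41] [40] [45] [40] [39] [44] [41] [44] [39] → 12 storage units.
12 boxes exceed 37.5 ft³ (half the capacity), and no two of those can share a storage unit, so at least 12 storage units are needed.
So 12 is already optimal.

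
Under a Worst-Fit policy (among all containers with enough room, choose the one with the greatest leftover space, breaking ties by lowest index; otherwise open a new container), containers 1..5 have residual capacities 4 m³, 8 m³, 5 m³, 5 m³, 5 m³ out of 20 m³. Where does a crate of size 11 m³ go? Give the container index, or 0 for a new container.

0

No container has ≥ 11 m³ free, so a new container is opened.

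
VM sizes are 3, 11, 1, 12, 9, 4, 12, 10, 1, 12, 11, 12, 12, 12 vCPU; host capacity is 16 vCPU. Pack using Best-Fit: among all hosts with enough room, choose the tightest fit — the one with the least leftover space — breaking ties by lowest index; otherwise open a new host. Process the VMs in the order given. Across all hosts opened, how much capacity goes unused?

3 vCPU → host 1 (remaining 13 vCPU)
11 vCPU → host 1 (remaining 2 vCPU)
1 vCPU → host 1 (remaining 1 vCPU)
12 vCPU → host 2 (remaining 4 vCPU)
9 vCPU → host 3 (remaining 7 vCPU)
4 vCPU → host 2 (remaining 0 vCPU)
12 vCPU → host 4 (remaining 4 vCPU)
10 vCPU → host 5 (remaining 6 vCPU)
1 vCPU → host 1 (remaining 0 vCPU)
12 vCPU → host 6 (remaining 4 vCPU)
11 vCPU → host 7 (remaining 5 vCPU)
12 vCPU → host 8 (remaining 4 vCPU)
12 vCPU → host 9 (remaining 4 vCPU)
12 vCPU → host 10 (remaining 4 vCPU)
10 hosts × 16 vCPU = 160 vCPU; used 122 vCPU; unused 38 vCPU.

38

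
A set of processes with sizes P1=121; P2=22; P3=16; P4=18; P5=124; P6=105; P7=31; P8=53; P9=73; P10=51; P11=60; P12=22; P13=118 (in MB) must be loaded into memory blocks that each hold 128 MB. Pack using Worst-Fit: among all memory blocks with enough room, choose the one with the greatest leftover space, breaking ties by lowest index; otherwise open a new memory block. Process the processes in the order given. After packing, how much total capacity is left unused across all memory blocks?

memory block 1: place P1 (121 MB), 7 MB left
memory block 2: place P2 (22 MB), 106 MB left
memory block 2: place P3 (16 MB), 90 MB left
memory block 2: place P4 (18 MB), 72 MB left
memory block 3: place P5 (124 MB), 4 MB left
memory block 4: place P6 (105 MB), 23 MB left
memory block 2: place P7 (31 MB), 41 MB left
memory block 5: place P8 (53 MB), 75 MB left
memory block 5: place P9 (73 MB), 2 MB left
memory block 6: place P10 (51 MB), 77 MB left
memory block 6: place P11 (60 MB), 17 MB left
memory block 2: place P12 (22 MB), 19 MB left
memory block 7: place P13 (118 MB), 10 MB left
7 memory blocks × 128 MB = 896 MB; used 814 MB; unused 82 MB.

82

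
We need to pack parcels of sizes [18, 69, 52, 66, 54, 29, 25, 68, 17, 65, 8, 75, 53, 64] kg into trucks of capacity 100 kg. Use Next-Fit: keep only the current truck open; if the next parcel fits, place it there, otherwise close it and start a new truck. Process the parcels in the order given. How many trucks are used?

truck 1: place 18 kg, 82 kg left
truck 1: place 69 kg, 13 kg left
truck 2: place 52 kg, 48 kg left
truck 3: place 66 kg, 34 kg left
truck 4: place 54 kg, 46 kg left
truck 4: place 29 kg, 17 kg left
truck 5: place 25 kg, 75 kg left
truck 5: place 68 kg, 7 kg left
truck 6: place 17 kg, 83 kg left
truck 6: place 65 kg, 18 kg left
truck 6: place 8 kg, 10 kg left
truck 7: place 75 kg, 25 kg left
truck 8: place 53 kg, 47 kg left
truck 9: place 64 kg, 36 kg left
Final trucks: [18,69] [52] [66] [54,29] [25,68] [17,65,8] [75] [53] [64].

9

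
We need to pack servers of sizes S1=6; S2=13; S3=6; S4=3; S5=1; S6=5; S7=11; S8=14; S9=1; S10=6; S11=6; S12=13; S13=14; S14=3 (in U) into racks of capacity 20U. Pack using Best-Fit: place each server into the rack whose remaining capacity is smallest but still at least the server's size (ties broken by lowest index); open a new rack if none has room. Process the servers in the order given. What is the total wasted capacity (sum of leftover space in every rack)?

rack 1: place S1 (6U), 14U left
rack 1: place S2 (13U), 1U left
rack 2: place S3 (6U), 14U left
rack 2: place S4 (3U), 11U left
rack 1: place S5 (1U), 0U left
rack 2: place S6 (5U), 6U left
rack 3: place S7 (11U), 9U left
rack 4: place S8 (14U), 6U left
rack 2: place S9 (1U), 5U left
rack 4: place S10 (6U), 0U left
rack 3: place S11 (6U), 3U left
rack 5: place S12 (13U), 7U left
rack 6: place S13 (14U), 6U left
rack 3: place S14 (3U), 0U left
6 racks × 20U = 120U; used 102U; unused 18U.

18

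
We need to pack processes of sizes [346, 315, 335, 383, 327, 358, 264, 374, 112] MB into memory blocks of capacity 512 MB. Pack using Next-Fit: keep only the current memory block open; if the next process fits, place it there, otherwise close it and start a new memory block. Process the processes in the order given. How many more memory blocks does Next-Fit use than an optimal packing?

0

Next-Fit: [346] [315] [335] [383] [327] [358] [264] [374,112] → 8 memory blocks.
8 processes exceed 256 MB (half the capacity), and no two of those can share a memory block, so at least 8 memory blocks are needed.
So 8 is already optimal.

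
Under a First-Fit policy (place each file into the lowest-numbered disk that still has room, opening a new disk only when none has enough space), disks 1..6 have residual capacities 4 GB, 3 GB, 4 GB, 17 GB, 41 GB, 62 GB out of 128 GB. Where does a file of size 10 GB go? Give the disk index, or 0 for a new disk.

Disks with room: disk 4 (17 GB), disk 5 (41 GB), disk 6 (62 GB).
The first with room is disk 4.

4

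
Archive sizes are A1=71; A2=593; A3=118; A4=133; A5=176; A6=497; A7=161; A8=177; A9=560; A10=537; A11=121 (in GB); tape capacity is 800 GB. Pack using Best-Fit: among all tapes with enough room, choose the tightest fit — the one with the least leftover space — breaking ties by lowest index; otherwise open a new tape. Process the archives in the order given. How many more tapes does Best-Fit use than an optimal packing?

1

Best-Fit: [71,593,118] [133,176,177] [497,161,121] [560] [537] → 5 tapes.
Total size 3144 GB; any packing needs at least ⌈3144/800⌉ = 4 tapes.
An optimal packing achieves that bound: [593,177] [560,121,118] [537,176,71] [497,161,133] → 4 tapes.
Excess: 5 − 4 = 1.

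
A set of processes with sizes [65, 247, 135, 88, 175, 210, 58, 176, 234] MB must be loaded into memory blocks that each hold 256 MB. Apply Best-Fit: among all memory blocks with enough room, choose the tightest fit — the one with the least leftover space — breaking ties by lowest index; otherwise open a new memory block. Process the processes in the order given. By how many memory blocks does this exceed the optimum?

Best-Fit: [65,135] [247] [88] [175,58] [210] [176] [234] → 7 memory blocks.
Total size 1388 MB; any packing needs at least ⌈1388/256⌉ = 6 memory blocks.
An optimal packing achieves that bound: [247] [234] [210] [176,65] [175,58] [135,88] → 6 memory blocks.
Excess: 7 − 6 = 1.

1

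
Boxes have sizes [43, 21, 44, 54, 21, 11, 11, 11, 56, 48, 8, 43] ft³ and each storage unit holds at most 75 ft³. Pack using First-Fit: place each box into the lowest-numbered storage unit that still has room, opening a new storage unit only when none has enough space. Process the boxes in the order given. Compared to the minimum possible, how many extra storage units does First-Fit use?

0

First-Fit: [43,21,11] [44,21,8] [54,11] [11,56] [48] [43] → 6 storage units.
6 boxes exceed 37.5 ft³ (half the capacity), and no two of those can share a storage unit, so at least 6 storage units are needed.
So 6 is already optimal.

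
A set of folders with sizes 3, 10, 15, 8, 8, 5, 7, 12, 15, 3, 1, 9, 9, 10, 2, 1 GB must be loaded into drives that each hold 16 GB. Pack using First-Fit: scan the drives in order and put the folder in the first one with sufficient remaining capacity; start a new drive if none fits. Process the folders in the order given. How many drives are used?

drive 1: place 3 GB, 13 GB left
drive 1: place 10 GB, 3 GB left
drive 2: place 15 GB, 1 GB left
drive 3: place 8 GB, 8 GB left
drive 3: place 8 GB, 0 GB left
drive 4: place 5 GB, 11 GB left
drive 4: place 7 GB, 4 GB left
drive 5: place 12 GB, 4 GB left
drive 6: place 15 GB, 1 GB left
drive 1: place 3 GB, 0 GB left
drive 2: place 1 GB, 0 GB left
drive 7: place 9 GB, 7 GB left
drive 8: place 9 GB, 7 GB left
drive 9: place 10 GB, 6 GB left
drive 4: place 2 GB, 2 GB left
drive 4: place 1 GB, 1 GB left
Final drives: [3,10,3] [15,1] [8,8] [5,7,2,1] [12] [15] [9] [9] [10].

9 drives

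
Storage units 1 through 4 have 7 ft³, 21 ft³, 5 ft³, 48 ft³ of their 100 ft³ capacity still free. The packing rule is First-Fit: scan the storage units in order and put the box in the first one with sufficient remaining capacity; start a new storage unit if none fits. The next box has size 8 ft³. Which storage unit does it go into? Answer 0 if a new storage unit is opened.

2

Storage units with room: storage unit 2 (21 ft³), storage unit 4 (48 ft³).
The first with room is storage unit 2.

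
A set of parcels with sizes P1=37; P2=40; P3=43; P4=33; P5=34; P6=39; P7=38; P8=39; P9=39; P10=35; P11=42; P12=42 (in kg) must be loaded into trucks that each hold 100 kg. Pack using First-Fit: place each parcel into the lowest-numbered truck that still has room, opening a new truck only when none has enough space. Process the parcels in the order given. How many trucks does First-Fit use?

6 trucks

P1 (37 kg) → truck 1 (remaining 63 kg)
P2 (40 kg) → truck 1 (remaining 23 kg)
P3 (43 kg) → truck 2 (remaining 57 kg)
P4 (33 kg) → truck 2 (remaining 24 kg)
P5 (34 kg) → truck 3 (remaining 66 kg)
P6 (39 kg) → truck 3 (remaining 27 kg)
P7 (38 kg) → truck 4 (remaining 62 kg)
P8 (39 kg) → truck 4 (remaining 23 kg)
P9 (39 kg) → truck 5 (remaining 61 kg)
P10 (35 kg) → truck 5 (remaining 26 kg)
P11 (42 kg) → truck 6 (remaining 58 kg)
P12 (42 kg) → truck 6 (remaining 16 kg)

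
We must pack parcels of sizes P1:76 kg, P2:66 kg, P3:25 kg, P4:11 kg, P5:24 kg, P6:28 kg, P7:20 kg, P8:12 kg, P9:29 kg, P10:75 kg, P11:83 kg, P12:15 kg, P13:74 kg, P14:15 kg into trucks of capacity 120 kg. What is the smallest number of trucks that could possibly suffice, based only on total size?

5

Total size = 76 + 66 + 25 + 11 + 24 + 28 + 20 + 12 + 29 + 75 + 83 + 15 + 74 + 15 = 553 kg.
⌈553 / 120⌉ = 5.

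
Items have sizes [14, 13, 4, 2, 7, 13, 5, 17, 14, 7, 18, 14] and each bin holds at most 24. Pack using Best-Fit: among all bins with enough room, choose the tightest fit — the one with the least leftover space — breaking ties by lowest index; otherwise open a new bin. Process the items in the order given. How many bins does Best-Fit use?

bin 1: place 14, 10 left
bin 2: place 13, 11 left
bin 1: place 4, 6 left
bin 1: place 2, 4 left
bin 2: place 7, 4 left
bin 3: place 13, 11 left
bin 3: place 5, 6 left
bin 4: place 17, 7 left
bin 5: place 14, 10 left
bin 4: place 7, 0 left
bin 6: place 18, 6 left
bin 7: place 14, 10 left

7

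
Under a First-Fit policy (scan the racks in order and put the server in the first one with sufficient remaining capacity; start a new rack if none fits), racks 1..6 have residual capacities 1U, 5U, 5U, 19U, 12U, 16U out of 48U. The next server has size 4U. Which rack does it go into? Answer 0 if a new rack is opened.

Racks with room: rack 2 (5U), rack 3 (5U), rack 4 (19U), rack 5 (12U), rack 6 (16U).
The first with room is rack 2.

2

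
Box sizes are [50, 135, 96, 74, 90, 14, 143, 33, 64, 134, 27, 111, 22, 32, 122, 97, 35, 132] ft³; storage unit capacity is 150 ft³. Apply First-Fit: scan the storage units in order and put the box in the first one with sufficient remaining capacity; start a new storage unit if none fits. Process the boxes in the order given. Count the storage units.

Put 50 ft³ in storage unit 1; 100 ft³ remain.
Put 135 ft³ in storage unit 2; 15 ft³ remain.
Put 96 ft³ in storage unit 1; 4 ft³ remain.
Put 74 ft³ in storage unit 3; 76 ft³ remain.
Put 90 ft³ in storage unit 4; 60 ft³ remain.
Put 14 ft³ in storage unit 2; 1 ft³ remain.
Put 143 ft³ in storage unit 5; 7 ft³ remain.
Put 33 ft³ in storage unit 3; 43 ft³ remain.
Put 64 ft³ in storage unit 6; 86 ft³ remain.
Put 134 ft³ in storage unit 7; 16 ft³ remain.
Put 27 ft³ in storage unit 3; 16 ft³ remain.
Put 111 ft³ in storage unit 8; 39 ft³ remain.
Put 22 ft³ in storage unit 4; 38 ft³ remain.
Put 32 ft³ in storage unit 4; 6 ft³ remain.
Put 122 ft³ in storage unit 9; 28 ft³ remain.
Put 97 ft³ in storage unit 10; 53 ft³ remain.
Put 35 ft³ in storage unit 6; 51 ft³ remain.
Put 132 ft³ in storage unit 11; 18 ft³ remain.
Final storage units: [50,96] [135,14] [74,33,27] [90,22,32] [143] [64,35] [134] [111] [122] [97] [132].

11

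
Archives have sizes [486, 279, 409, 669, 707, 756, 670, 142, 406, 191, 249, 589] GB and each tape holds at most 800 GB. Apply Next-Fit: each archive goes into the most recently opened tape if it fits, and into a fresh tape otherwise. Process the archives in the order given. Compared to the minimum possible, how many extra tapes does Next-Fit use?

Next-Fit: [486,279] [409] [669] [707] [756] [670] [142,406,191] [249] [589] → 9 tapes.
8 archives exceed 400 GB (half the capacity), and no two of those can share a tape, so at least 8 tapes are needed.
An optimal packing achieves that bound: [756] [707] [670] [669] [589,191] [486,279] [409,249,142] [406] → 8 tapes.
Excess: 9 − 8 = 1.

1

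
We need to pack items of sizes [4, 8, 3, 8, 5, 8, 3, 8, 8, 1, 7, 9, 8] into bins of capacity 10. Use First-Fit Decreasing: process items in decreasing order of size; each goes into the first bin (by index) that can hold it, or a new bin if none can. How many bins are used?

Sorted descending: 9, 8, 8, 8, 8, 8, 8, 7, 5, 4, 3, 3, 1.
bin 1: place 9, 1 left
bin 2: place 8, 2 left
bin 3: place 8, 2 left
bin 4: place 8, 2 left
bin 5: place 8, 2 left
bin 6: place 8, 2 left
bin 7: place 8, 2 left
bin 8: place 7, 3 left
bin 9: place 5, 5 left
bin 9: place 4, 1 left
bin 8: place 3, 0 left
bin 10: place 3, 7 left
bin 1: place 1, 0 left
Final bins: [9,1] [8] [8] [8] [8] [8] [8] [7,3] [5,4] [3].

10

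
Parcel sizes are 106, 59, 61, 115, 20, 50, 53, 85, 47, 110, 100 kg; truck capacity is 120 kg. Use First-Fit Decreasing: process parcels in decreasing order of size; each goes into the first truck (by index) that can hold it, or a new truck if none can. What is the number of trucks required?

Sorted descending: 115, 110, 106, 100, 85, 61, 59, 53, 50, 47, 20.
truck 1: place 115 kg, 5 kg left
truck 2: place 110 kg, 10 kg left
truck 3: place 106 kg, 14 kg left
truck 4: place 100 kg, 20 kg left
truck 5: place 85 kg, 35 kg left
truck 6: place 61 kg, 59 kg left
truck 6: place 59 kg, 0 kg left
truck 7: place 53 kg, 67 kg left
truck 7: place 50 kg, 17 kg left
truck 8: place 47 kg, 73 kg left
truck 4: place 20 kg, 0 kg left

8 trucks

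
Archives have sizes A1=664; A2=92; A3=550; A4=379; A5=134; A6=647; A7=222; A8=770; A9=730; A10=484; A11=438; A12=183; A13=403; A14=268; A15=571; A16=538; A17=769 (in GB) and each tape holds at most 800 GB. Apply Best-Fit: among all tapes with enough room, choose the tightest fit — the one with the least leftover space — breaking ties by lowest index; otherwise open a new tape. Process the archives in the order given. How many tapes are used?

Put A1 (664 GB) in tape 1; 136 GB remain.
Put A2 (92 GB) in tape 1; 44 GB remain.
Put A3 (550 GB) in tape 2; 250 GB remain.
Put A4 (379 GB) in tape 3; 421 GB remain.
Put A5 (134 GB) in tape 2; 116 GB remain.
Put A6 (647 GB) in tape 4; 153 GB remain.
Put A7 (222 GB) in tape 3; 199 GB remain.
Put A8 (770 GB) in tape 5; 30 GB remain.
Put A9 (730 GB) in tape 6; 70 GB remain.
Put A10 (484 GB) in tape 7; 316 GB remain.
Put A11 (438 GB) in tape 8; 362 GB remain.
Put A12 (183 GB) in tape 3; 16 GB remain.
Put A13 (403 GB) in tape 9; 397 GB remain.
Put A14 (268 GB) in tape 7; 48 GB remain.
Put A15 (571 GB) in tape 10; 229 GB remain.
Put A16 (538 GB) in tape 11; 262 GB remain.
Put A17 (769 GB) in tape 12; 31 GB remain.
Final tapes: [664,92] [550,134] [379,222,183] [647] [770] [730] [484,268] [438] [403] [571] [538] [769].

12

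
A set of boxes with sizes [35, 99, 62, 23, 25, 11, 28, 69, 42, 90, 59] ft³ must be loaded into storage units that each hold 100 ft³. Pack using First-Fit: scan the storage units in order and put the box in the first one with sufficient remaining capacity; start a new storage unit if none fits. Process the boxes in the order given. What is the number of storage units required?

7

storage unit 1: place 35 ft³, 65 ft³ left
storage unit 2: place 99 ft³, 1 ft³ left
storage unit 1: place 62 ft³, 3 ft³ left
storage unit 3: place 23 ft³, 77 ft³ left
storage unit 3: place 25 ft³, 52 ft³ left
storage unit 3: place 11 ft³, 41 ft³ left
storage unit 3: place 28 ft³, 13 ft³ left
storage unit 4: place 69 ft³, 31 ft³ left
storage unit 5: place 42 ft³, 58 ft³ left
storage unit 6: place 90 ft³, 10 ft³ left
storage unit 7: place 59 ft³, 41 ft³ left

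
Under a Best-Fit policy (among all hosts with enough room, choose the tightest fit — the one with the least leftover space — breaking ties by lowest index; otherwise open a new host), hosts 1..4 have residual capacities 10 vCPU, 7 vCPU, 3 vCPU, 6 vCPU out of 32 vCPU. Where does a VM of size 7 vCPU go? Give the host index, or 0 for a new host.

Hosts with room: host 1 (10 vCPU), host 2 (7 vCPU).
Tightest fit is host 2 with 7 vCPU free.

2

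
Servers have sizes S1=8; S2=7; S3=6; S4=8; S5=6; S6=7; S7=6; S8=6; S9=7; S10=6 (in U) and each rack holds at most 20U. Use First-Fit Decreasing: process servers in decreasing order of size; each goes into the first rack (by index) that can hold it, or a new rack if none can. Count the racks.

Sorted descending: 8, 8, 7, 7, 7, 6, 6, 6, 6, 6.
8U → rack 1 (remaining 12U)
8U → rack 1 (remaining 4U)
7U → rack 2 (remaining 13U)
7U → rack 2 (remaining 6U)
7U → rack 3 (remaining 13U)
6U → rack 2 (remaining 0U)
6U → rack 3 (remaining 7U)
6U → rack 3 (remaining 1U)
6U → rack 4 (remaining 14U)
6U → rack 4 (remaining 8U)

4 racks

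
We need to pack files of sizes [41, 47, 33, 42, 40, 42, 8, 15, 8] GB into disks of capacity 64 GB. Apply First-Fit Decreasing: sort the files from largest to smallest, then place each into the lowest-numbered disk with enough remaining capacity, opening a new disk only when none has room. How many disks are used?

Sorted descending: 47, 42, 42, 41, 40, 33, 15, 8, 8.
47 GB → disk 1 (remaining 17 GB)
42 GB → disk 2 (remaining 22 GB)
42 GB → disk 3 (remaining 22 GB)
41 GB → disk 4 (remaining 23 GB)
40 GB → disk 5 (remaining 24 GB)
33 GB → disk 6 (remaining 31 GB)
15 GB → disk 1 (remaining 2 GB)
8 GB → disk 2 (remaining 14 GB)
8 GB → disk 2 (remaining 6 GB)

6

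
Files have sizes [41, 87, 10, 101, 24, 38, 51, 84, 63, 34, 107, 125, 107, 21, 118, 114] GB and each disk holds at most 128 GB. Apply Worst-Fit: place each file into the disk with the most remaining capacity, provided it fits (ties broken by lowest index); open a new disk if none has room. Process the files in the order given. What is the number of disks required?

Put 41 GB in disk 1; 87 GB remain.
Put 87 GB in disk 1; 0 GB remain.
Put 10 GB in disk 2; 118 GB remain.
Put 101 GB in disk 2; 17 GB remain.
Put 24 GB in disk 3; 104 GB remain.
Put 38 GB in disk 3; 66 GB remain.
Put 51 GB in disk 3; 15 GB remain.
Put 84 GB in disk 4; 44 GB remain.
Put 63 GB in disk 5; 65 GB remain.
Put 34 GB in disk 5; 31 GB remain.
Put 107 GB in disk 6; 21 GB remain.
Put 125 GB in disk 7; 3 GB remain.
Put 107 GB in disk 8; 21 GB remain.
Put 21 GB in disk 4; 23 GB remain.
Put 118 GB in disk 9; 10 GB remain.
Put 114 GB in disk 10; 14 GB remain.

10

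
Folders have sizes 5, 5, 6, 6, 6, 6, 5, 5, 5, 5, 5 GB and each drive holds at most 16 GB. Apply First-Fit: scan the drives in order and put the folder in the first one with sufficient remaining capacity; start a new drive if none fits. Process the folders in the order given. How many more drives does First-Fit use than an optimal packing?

0

First-Fit: [5,5,6] [6,6] [6,5,5] [5,5,5] → 4 drives.
Total size 59 GB; any packing needs at least ⌈59/16⌉ = 4 drives.
So 4 is already optimal.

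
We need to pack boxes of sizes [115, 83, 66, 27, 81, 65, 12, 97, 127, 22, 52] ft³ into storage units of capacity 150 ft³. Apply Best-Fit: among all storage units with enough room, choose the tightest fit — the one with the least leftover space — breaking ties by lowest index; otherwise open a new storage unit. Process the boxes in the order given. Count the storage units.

115 ft³ → storage unit 1 (remaining 35 ft³)
83 ft³ → storage unit 2 (remaining 67 ft³)
66 ft³ → storage unit 2 (remaining 1 ft³)
27 ft³ → storage unit 1 (remaining 8 ft³)
81 ft³ → storage unit 3 (remaining 69 ft³)
65 ft³ → storage unit 3 (remaining 4 ft³)
12 ft³ → storage unit 4 (remaining 138 ft³)
97 ft³ → storage unit 4 (remaining 41 ft³)
127 ft³ → storage unit 5 (remaining 23 ft³)
22 ft³ → storage unit 5 (remaining 1 ft³)
52 ft³ → storage unit 6 (remaining 98 ft³)
Final storage units: [115,27] [83,66] [81,65] [12,97] [127,22] [52].

6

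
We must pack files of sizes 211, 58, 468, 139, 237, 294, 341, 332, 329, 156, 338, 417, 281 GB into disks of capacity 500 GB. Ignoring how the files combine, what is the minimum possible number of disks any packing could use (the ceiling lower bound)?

8 disks

Total size = 211 + 58 + 468 + 139 + 237 + 294 + 341 + 332 + 329 + 156 + 338 + 417 + 281 = 3601 GB.
⌈3601 / 500⌉ = 8.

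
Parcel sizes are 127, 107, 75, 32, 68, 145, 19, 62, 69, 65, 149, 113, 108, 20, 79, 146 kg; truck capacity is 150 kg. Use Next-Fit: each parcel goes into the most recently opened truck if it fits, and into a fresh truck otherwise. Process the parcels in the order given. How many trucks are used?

Put 127 kg in truck 1; 23 kg remain.
Put 107 kg in truck 2; 43 kg remain.
Put 75 kg in truck 3; 75 kg remain.
Put 32 kg in truck 3; 43 kg remain.
Put 68 kg in truck 4; 82 kg remain.
Put 145 kg in truck 5; 5 kg remain.
Put 19 kg in truck 6; 131 kg remain.
Put 62 kg in truck 6; 69 kg remain.
Put 69 kg in truck 6; 0 kg remain.
Put 65 kg in truck 7; 85 kg remain.
Put 149 kg in truck 8; 1 kg remain.
Put 113 kg in truck 9; 37 kg remain.
Put 108 kg in truck 10; 42 kg remain.
Put 20 kg in truck 10; 22 kg remain.
Put 79 kg in truck 11; 71 kg remain.
Put 146 kg in truck 12; 4 kg remain.
Final trucks: [127] [107] [75,32] [68] [145] [19,62,69] [65] [149] [113] [108,20] [79] [146].

12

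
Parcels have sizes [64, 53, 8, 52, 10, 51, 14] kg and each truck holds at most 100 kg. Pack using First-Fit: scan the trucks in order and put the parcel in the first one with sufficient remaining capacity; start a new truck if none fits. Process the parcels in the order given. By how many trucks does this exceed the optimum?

0

First-Fit: [64,8,10,14] [53] [52] [51] → 4 trucks.
4 parcels exceed 50 kg (half the capacity), and no two of those can share a truck, so at least 4 trucks are needed.
So 4 is already optimal.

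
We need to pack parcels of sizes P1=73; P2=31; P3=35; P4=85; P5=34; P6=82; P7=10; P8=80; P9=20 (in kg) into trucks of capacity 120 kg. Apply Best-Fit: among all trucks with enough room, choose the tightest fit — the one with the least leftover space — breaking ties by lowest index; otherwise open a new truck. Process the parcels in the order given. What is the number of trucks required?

4

P1 (73 kg) → truck 1 (remaining 47 kg)
P2 (31 kg) → truck 1 (remaining 16 kg)
P3 (35 kg) → truck 2 (remaining 85 kg)
P4 (85 kg) → truck 2 (remaining 0 kg)
P5 (34 kg) → truck 3 (remaining 86 kg)
P6 (82 kg) → truck 3 (remaining 4 kg)
P7 (10 kg) → truck 1 (remaining 6 kg)
P8 (80 kg) → truck 4 (remaining 40 kg)
P9 (20 kg) → truck 4 (remaining 20 kg)
Final trucks: [73,31,10] [35,85] [34,82] [80,20].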